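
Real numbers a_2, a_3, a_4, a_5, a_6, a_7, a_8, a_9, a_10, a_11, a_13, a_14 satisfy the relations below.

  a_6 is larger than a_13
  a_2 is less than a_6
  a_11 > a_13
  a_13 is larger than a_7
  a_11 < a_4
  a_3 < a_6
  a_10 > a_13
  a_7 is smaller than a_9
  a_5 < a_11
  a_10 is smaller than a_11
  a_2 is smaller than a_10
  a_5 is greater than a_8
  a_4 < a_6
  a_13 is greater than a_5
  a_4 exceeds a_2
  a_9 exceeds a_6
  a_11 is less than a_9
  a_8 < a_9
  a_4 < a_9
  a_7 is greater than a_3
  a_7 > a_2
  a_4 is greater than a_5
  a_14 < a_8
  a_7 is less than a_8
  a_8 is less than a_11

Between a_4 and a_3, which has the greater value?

a_4

Link the given pairs in sequence: a_3 < a_7; a_7 < a_8; a_8 < a_5; a_5 < a_13; a_13 < a_10; a_10 < a_11; a_11 < a_4.
Chaining these gives a_3 < a_7 < a_8 < a_5 < a_13 < a_10 < a_11 < a_4.
So a_3 < a_4; a_4 is the larger of the two.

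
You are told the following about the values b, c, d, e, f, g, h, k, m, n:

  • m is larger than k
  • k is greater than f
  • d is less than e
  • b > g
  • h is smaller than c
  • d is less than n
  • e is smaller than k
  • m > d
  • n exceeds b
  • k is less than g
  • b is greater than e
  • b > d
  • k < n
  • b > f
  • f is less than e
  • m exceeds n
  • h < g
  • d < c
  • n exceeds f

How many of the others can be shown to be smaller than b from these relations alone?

6

From b the given relations immediately reach d, f, e, g.
From those, h, k — 6 in total.
Nothing else is reachable below b; 6 in all.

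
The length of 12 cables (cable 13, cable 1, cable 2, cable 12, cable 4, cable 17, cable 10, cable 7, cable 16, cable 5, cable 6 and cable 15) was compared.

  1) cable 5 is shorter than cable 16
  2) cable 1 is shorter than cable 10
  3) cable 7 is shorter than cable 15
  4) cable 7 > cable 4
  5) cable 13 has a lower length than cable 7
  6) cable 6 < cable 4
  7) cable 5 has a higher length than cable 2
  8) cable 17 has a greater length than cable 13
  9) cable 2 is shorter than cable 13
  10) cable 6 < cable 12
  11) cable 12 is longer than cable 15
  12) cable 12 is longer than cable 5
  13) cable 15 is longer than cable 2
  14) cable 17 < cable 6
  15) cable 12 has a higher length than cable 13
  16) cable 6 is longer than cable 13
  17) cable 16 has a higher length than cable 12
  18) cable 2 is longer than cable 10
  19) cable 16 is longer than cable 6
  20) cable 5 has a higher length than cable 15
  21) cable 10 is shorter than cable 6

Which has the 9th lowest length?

The consecutive relations fix a unique order: cable 1 < cable 10 < cable 2 < cable 13 < cable 17 < cable 6 < cable 4 < cable 7 < cable 15 < cable 5 < cable 12 < cable 16.
Counting 9 from the smallest end gives cable 15.

cable 15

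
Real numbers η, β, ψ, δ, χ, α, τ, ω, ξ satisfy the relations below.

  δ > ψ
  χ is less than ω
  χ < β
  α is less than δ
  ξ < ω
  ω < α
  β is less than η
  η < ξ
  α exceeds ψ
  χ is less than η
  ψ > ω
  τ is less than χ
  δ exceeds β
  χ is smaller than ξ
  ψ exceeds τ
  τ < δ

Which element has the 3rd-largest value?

Piecing the relations together gives one ordering: τ < χ < β < η < ξ < ω < ψ < α < δ.
Counting 3 from the largest end gives ψ.

ψ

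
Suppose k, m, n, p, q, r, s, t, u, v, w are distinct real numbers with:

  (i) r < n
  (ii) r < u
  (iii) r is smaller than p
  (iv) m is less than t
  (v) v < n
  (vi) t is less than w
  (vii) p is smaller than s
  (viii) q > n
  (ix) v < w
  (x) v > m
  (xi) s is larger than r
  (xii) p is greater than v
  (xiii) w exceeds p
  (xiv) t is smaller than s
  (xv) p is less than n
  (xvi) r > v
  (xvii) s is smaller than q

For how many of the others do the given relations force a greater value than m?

The elements the relations force above m are v, r, p, t, s, w, n, u, q — no chain reaches any other.
That is 9.

9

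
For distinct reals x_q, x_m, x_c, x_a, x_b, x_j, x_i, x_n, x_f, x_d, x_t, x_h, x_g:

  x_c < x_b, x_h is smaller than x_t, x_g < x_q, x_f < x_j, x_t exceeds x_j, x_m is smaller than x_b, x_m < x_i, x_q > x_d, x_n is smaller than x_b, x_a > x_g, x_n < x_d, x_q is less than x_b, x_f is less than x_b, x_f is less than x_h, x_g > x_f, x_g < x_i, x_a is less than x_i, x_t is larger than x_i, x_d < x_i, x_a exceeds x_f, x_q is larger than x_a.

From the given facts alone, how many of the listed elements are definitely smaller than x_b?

From x_b the given relations immediately reach x_f, x_n, x_m, x_c, x_q.
From those, x_g, x_a, x_d — 8 in total.
No other element is forced below x_b by the given relations, so the count is 8.

8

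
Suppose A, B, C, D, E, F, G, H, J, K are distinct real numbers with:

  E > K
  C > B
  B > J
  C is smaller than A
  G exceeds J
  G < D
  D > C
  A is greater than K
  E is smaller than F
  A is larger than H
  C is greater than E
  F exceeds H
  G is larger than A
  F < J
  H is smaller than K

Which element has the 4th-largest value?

The consecutive relations fix a unique order: H < K < E < F < J < B < C < A < G < D.
The 4th largest is C.

C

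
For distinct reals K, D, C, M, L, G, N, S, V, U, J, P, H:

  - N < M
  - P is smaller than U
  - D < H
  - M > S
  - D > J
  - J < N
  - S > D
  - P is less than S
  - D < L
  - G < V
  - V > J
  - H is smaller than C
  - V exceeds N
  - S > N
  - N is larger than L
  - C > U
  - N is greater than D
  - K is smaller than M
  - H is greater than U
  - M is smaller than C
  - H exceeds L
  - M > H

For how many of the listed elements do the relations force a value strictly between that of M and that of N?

1

Chaining upward from N reaches: S, C, V.
Chaining downward from M reaches: J, D, L, P, U, S, K, H.
Strictly between N and M are those in both lists: S — 1 element.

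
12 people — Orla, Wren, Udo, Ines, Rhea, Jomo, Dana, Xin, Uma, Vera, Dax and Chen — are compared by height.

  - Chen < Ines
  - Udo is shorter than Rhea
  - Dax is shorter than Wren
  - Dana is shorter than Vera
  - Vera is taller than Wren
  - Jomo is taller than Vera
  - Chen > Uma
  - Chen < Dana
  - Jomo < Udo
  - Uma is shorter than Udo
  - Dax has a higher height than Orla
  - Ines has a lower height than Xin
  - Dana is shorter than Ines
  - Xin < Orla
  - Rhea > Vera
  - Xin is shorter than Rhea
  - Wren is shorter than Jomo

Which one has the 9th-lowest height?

Piecing the relations together gives one ordering: Uma < Chen < Dana < Ines < Xin < Orla < Dax < Wren < Vera < Jomo < Udo < Rhea.
The 9th smallest is Vera.

Vera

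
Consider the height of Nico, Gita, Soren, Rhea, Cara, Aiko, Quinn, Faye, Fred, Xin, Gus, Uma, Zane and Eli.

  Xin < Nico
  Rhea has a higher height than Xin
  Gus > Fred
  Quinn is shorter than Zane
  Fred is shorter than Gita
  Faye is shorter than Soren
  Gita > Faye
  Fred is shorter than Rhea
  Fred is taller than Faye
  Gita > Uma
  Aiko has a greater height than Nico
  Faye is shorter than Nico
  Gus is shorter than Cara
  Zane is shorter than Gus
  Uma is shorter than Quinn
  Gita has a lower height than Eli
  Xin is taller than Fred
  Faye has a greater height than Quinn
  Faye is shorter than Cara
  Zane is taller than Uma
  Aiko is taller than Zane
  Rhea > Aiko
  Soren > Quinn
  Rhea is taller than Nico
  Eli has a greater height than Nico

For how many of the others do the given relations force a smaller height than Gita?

From Gita the given relations immediately reach Uma, Faye, Fred.
From those, Quinn — 4 in total.
Nothing else is reachable below Gita; 4 in all.

4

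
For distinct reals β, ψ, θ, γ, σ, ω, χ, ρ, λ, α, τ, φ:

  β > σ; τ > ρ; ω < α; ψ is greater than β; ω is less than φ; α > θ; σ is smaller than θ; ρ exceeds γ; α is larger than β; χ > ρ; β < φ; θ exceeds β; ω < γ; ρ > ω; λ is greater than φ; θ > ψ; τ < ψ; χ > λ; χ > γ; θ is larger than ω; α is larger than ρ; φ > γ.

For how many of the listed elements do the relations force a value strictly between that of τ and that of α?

2

Chaining upward from τ reaches: ψ, θ.
Chaining downward from α reaches: ω, σ, γ, ρ, β, ψ, θ.
Strictly between τ and α are those in both lists: ψ, θ — 2 elements.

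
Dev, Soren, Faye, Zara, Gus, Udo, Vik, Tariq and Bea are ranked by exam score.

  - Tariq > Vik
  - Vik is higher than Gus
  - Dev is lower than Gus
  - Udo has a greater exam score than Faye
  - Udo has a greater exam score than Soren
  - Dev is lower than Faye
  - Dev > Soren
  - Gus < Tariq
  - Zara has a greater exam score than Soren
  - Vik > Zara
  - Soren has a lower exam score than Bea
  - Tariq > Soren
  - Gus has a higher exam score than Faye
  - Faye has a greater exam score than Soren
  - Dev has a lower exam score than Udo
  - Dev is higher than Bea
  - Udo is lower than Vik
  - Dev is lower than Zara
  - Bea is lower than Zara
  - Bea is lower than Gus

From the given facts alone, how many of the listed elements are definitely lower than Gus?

4

Directly below Gus: Bea, Dev, Faye.
One step further: Soren (4 so far).
Nothing else is reachable below Gus; 4 in all.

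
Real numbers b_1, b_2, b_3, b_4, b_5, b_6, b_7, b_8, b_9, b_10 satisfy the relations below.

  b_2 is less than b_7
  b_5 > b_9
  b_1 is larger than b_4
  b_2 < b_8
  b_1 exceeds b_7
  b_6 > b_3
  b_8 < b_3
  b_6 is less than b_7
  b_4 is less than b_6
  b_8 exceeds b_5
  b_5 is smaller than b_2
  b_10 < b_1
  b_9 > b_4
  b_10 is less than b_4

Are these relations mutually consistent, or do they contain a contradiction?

The single ordering b_10 < b_4 < b_9 < b_5 < b_2 < b_8 < b_3 < b_6 < b_7 < b_1 satisfies every listed relation, so no contradiction arises.

consistent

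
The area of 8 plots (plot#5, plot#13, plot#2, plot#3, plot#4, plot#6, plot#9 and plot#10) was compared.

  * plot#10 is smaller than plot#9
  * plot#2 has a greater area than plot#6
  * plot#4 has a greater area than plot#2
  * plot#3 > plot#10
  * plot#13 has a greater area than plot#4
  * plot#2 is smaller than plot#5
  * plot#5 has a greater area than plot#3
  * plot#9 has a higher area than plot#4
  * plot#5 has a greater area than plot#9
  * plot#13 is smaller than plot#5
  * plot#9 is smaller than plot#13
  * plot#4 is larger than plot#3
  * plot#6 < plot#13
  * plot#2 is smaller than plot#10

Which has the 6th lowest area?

Piecing the relations together gives one ordering: plot#6 < plot#2 < plot#10 < plot#3 < plot#4 < plot#9 < plot#13 < plot#5.
Counting 6 from the smallest end gives plot#9.

plot#9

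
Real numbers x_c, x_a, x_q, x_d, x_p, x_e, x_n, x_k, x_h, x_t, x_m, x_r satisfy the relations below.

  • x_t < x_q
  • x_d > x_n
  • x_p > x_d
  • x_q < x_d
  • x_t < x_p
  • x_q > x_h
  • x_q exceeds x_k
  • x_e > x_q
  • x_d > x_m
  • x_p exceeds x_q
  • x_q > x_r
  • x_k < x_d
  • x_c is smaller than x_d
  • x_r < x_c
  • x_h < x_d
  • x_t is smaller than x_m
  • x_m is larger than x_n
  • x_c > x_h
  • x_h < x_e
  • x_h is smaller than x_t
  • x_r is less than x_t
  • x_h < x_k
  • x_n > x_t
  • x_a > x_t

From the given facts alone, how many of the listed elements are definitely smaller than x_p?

9

Directly below x_p: x_t, x_q, x_d.
One step further: x_h, x_r, x_c, x_k, x_n, x_m (9 so far).
Nothing else is reachable below x_p; 9 in all.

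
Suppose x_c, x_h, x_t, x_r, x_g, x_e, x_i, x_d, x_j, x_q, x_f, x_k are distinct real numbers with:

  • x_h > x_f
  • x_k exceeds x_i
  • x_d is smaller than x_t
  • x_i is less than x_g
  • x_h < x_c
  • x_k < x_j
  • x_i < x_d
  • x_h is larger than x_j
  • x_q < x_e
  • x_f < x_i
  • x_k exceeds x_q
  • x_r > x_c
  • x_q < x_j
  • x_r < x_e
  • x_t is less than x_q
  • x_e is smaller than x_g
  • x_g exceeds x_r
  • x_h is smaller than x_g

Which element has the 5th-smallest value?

The consecutive relations fix a unique order: x_f < x_i < x_d < x_t < x_q < x_k < x_j < x_h < x_c < x_r < x_e < x_g.
Counting 5 from the smallest end gives x_q.

x_q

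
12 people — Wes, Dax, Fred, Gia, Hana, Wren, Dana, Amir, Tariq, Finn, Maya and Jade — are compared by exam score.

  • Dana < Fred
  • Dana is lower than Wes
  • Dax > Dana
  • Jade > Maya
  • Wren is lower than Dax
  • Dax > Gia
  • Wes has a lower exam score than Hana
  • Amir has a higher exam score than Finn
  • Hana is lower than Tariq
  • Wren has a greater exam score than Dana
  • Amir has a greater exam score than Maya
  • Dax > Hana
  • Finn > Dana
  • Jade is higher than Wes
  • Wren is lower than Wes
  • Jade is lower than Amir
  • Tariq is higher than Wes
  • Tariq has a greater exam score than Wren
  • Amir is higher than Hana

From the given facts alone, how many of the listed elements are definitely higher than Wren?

6

The elements the relations force above Wren are Wes, Hana, Tariq, Jade, Dax, Amir — no chain reaches any other.
That is 6.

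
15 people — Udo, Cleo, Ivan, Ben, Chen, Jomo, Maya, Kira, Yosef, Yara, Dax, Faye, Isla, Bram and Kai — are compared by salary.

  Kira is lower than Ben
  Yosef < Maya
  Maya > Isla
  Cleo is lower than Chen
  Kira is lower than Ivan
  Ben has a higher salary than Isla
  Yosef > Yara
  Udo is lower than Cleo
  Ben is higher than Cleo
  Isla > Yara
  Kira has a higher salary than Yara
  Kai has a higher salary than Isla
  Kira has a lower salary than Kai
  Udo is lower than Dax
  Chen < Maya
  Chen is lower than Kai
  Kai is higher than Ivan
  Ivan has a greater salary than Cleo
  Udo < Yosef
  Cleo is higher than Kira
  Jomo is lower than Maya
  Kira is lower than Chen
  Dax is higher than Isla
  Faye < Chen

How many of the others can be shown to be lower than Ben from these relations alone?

The elements the relations force below Ben are Yara, Udo, Kira, Cleo, Isla — no chain reaches any other.
That is 5.

5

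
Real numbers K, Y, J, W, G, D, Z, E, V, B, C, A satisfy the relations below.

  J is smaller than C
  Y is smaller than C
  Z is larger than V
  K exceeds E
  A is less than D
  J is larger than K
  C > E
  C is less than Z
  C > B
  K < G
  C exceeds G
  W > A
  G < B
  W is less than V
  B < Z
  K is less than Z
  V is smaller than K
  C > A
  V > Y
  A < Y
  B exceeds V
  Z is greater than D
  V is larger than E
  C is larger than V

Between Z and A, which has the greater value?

Link the given pairs in sequence: A < W; W < V; V < K; K < G; G < B; B < C; C < Z.
Together: A < W < V < K < G < B < C < Z.
So A < Z; Z is the larger of the two.

Z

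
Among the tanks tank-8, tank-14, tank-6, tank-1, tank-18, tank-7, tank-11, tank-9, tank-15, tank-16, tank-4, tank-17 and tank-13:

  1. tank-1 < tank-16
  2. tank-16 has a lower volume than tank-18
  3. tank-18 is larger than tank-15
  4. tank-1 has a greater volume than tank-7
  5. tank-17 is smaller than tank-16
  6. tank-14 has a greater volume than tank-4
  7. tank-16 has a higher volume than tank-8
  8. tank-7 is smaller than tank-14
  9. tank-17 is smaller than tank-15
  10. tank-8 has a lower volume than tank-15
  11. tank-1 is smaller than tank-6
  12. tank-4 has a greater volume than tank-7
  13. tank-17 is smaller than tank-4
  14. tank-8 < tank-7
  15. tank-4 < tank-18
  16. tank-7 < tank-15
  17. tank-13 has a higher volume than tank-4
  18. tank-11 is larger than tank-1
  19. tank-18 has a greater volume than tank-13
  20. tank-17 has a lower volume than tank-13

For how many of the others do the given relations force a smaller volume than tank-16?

4

The elements the relations force below tank-16 are tank-8, tank-7, tank-1, tank-17 — no chain reaches any other.
That is 4.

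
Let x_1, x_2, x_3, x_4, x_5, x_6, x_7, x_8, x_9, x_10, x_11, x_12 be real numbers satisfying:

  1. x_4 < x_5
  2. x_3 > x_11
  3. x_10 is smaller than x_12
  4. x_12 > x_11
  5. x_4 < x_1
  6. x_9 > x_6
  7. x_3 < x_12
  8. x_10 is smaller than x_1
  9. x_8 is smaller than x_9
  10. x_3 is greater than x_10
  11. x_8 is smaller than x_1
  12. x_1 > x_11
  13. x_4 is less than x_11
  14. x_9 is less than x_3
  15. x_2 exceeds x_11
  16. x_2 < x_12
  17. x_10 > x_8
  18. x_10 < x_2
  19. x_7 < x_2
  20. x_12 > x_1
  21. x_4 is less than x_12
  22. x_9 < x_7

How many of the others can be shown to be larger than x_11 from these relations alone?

The elements the relations force above x_11 are x_3, x_2, x_1, x_12 — no chain reaches any other.
That is 4.

4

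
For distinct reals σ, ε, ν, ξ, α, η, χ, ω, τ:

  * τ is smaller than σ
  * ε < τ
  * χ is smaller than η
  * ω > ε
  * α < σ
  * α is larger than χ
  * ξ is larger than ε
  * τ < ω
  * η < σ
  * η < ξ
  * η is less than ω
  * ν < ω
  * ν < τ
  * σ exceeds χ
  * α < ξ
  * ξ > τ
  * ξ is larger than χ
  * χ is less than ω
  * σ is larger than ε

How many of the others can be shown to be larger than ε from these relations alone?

From ε the given relations immediately reach τ, ω, σ, ξ.
Nothing else is reachable above ε; 4 in all.

4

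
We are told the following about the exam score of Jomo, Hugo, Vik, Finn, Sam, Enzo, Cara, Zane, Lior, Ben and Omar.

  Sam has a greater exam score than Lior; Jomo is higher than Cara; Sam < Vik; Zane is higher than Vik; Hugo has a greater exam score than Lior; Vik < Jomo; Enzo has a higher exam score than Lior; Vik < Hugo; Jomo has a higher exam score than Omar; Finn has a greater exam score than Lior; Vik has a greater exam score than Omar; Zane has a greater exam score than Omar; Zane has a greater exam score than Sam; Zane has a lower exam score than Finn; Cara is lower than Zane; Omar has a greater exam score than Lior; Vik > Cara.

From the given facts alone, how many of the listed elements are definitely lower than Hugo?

From Hugo the given relations immediately reach Lior, Vik.
From those, Omar, Cara, Sam — 5 in total.
Nothing else is reachable below Hugo; 5 in all.

5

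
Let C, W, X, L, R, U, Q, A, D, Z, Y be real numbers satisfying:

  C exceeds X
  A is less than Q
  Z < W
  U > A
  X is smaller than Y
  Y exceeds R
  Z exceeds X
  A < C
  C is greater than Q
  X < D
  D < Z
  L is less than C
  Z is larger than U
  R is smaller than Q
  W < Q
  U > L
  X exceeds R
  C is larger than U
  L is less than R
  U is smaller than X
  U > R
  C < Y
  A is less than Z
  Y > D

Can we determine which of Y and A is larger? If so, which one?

Link the given pairs in sequence: A < U; U < X; X < D; D < Z; Z < W; W < Q; Q < C; C < Y.
Chaining these gives A < U < X < D < Z < W < Q < C < Y.
So Y is larger.

Y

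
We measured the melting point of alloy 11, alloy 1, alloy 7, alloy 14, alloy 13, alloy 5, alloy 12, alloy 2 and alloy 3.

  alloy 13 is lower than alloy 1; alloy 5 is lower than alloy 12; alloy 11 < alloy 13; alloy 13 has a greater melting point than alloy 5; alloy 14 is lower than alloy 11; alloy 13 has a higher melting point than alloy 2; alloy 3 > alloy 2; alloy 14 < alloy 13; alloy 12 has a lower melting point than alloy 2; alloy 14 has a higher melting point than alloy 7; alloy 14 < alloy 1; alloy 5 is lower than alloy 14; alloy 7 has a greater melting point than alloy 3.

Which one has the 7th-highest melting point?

alloy 2

The consecutive relations fix a unique order: alloy 5 < alloy 12 < alloy 2 < alloy 3 < alloy 7 < alloy 14 < alloy 11 < alloy 13 < alloy 1.
Counting 7 from the largest end gives alloy 2.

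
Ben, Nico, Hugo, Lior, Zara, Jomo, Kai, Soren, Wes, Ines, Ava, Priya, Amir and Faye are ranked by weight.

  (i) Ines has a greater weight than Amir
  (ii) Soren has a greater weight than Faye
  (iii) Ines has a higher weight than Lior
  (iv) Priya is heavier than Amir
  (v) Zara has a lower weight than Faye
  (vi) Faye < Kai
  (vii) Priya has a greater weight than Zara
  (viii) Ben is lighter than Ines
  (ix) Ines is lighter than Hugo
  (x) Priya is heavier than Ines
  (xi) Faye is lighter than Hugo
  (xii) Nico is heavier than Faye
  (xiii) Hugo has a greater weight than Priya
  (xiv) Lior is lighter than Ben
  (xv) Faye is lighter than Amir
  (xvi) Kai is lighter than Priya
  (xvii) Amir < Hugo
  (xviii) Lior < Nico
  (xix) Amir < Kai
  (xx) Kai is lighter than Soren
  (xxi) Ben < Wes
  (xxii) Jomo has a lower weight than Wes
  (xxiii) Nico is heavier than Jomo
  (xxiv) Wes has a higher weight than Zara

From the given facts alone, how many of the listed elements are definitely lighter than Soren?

4

The elements the relations force below Soren are Zara, Faye, Amir, Kai — no chain reaches any other.
That is 4.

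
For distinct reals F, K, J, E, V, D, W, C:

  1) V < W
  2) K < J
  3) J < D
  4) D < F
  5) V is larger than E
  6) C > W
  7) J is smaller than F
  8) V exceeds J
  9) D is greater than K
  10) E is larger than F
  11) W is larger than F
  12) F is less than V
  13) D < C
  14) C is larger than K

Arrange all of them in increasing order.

K < J < D < F < E < V < W < C

Nothing is placed below K, so it is least; from there K < J; J < D; D < F; F < E; E < V; V < W; W < C, each given directly.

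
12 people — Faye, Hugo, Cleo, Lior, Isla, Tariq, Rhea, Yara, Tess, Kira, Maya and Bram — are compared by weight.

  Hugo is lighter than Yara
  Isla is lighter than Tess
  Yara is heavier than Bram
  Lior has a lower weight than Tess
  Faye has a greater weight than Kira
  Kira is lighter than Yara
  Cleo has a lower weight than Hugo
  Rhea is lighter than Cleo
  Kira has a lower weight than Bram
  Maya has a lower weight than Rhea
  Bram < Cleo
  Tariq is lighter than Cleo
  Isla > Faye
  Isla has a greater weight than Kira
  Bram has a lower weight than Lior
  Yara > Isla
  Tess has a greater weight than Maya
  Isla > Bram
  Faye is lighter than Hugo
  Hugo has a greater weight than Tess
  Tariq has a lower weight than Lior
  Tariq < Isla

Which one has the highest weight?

Kira is not greatest since Kira < Bram; Tariq is not greatest since Tariq < Isla; Bram is not greatest since Bram < Yara; Maya is not greatest since Maya < Tess; Faye is not greatest since Faye < Isla; Rhea is not greatest since Rhea < Cleo; Isla is not greatest since Isla < Yara; Cleo is not greatest since Cleo < Hugo; Lior is not greatest since Lior < Tess; Tess is not greatest since Tess < Hugo; Hugo is not greatest since Hugo < Yara.
Only Yara has nothing above it, so Yara is the highest weight.

Yara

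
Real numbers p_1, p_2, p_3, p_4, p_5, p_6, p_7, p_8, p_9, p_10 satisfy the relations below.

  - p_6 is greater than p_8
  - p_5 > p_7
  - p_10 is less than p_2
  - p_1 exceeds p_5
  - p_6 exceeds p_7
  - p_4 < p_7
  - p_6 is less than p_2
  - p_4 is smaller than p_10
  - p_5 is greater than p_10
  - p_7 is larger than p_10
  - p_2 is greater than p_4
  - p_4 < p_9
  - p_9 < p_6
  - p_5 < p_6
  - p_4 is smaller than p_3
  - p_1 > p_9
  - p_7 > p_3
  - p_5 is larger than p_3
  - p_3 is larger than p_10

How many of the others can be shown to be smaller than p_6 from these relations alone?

From p_6 the given relations immediately reach p_7, p_8, p_5, p_9.
From those, p_4, p_10, p_3 — 7 in total.
No other element is forced below p_6 by the given relations, so the count is 7.

7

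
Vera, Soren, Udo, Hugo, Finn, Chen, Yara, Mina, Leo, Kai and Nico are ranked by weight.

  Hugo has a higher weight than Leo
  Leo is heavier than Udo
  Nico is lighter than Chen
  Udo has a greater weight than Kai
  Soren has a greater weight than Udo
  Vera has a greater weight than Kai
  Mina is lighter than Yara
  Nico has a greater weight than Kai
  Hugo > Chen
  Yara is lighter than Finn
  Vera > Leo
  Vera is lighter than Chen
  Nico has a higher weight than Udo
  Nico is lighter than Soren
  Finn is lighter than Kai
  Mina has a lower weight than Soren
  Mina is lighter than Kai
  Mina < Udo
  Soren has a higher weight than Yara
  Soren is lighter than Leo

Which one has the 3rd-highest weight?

Vera

The consecutive relations fix a unique order: Mina < Yara < Finn < Kai < Udo < Nico < Soren < Leo < Vera < Chen < Hugo.
The 3rd largest is Vera.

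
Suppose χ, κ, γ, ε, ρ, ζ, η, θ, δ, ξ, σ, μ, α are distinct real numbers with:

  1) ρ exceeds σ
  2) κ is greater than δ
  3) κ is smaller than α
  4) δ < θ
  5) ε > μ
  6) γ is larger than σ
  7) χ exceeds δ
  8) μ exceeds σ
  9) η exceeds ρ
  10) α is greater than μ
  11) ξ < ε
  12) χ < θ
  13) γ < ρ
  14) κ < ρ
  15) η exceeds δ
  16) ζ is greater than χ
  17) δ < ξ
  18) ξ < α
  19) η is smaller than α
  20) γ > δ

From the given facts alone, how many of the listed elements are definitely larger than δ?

10

From δ the given relations immediately reach ξ, γ, χ, κ, η, θ.
From those, ρ, ε, α, ζ — 10 in total.
No other element is forced above δ by the given relations, so the count is 10.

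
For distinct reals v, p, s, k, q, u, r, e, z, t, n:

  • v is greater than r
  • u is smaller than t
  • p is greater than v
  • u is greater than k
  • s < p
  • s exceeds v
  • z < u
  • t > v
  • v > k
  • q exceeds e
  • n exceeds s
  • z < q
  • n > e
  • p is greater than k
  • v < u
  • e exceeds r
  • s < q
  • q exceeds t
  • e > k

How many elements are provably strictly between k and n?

3

Chaining upward from k reaches: v, e, s, u, p, t, q.
Chaining downward from n reaches: r, v, e, s.
Strictly between k and n are those in both lists: v, e, s — 3 elements.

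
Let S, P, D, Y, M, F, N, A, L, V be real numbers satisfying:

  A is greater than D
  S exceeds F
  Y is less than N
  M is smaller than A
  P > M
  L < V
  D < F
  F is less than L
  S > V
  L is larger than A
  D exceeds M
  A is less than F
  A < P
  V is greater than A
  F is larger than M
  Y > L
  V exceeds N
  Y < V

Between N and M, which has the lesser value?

M

Link the given pairs in sequence: M < D; D < A; A < F; F < L; L < Y; Y < N.
Together: M < D < A < F < L < Y < N.
So M < N; M is the smaller of the two.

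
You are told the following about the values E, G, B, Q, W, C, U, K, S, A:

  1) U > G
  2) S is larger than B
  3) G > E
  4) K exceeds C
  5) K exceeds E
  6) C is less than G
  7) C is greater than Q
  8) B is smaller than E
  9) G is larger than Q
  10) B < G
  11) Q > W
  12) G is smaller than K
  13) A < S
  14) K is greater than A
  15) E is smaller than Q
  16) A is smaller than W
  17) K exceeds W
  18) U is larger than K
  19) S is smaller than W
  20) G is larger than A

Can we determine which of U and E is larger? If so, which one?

The relevant relations are E < Q; Q < C; C < G; G < K; K < U.
Together: E < Q < C < G < K < U.
So U is larger.

U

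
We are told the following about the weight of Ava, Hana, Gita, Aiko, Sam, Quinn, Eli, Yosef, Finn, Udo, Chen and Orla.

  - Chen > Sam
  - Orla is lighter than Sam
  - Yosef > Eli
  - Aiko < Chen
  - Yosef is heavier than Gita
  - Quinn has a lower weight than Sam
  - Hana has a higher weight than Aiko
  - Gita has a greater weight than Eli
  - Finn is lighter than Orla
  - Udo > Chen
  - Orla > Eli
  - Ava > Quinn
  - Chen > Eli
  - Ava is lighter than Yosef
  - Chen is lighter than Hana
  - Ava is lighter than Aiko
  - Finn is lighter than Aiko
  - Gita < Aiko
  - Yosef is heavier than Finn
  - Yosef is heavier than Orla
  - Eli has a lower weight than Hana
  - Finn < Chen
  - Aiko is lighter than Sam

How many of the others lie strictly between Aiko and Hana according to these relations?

The relations place Aiko below Hana. An element lies strictly between them when it is forced above Aiko and also forced below Hana.
Above Aiko: {Sam, Chen, Udo}. Below Hana: {Finn, Eli, Orla, Quinn, Ava, Gita, Sam, Chen}.
Intersection: {Sam, Chen} — 2.

2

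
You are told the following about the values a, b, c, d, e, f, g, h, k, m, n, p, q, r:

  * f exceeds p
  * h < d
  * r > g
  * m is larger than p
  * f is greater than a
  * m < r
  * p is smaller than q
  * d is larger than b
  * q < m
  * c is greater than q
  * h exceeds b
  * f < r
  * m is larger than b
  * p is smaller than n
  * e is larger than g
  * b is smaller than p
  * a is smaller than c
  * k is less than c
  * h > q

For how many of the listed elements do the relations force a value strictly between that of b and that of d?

3

The relations place b below d. An element lies strictly between them when it is forced above b and also forced below d.
Above b: {p, n, f, q, c, h, m, r}. Below d: {p, q, h}.
Intersection: {p, q, h} — 3.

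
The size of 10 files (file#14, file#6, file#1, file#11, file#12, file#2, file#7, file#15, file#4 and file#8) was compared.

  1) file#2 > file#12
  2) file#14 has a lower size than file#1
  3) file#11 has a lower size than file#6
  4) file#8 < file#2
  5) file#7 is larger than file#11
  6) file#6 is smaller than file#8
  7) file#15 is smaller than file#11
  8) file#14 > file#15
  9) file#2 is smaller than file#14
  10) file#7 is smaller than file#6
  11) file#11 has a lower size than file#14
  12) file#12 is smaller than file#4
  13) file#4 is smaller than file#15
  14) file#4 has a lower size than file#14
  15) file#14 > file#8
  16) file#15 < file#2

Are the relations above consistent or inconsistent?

The single ordering file#12 < file#4 < file#15 < file#11 < file#7 < file#6 < file#8 < file#2 < file#14 < file#1 satisfies every listed relation, so no contradiction arises.

consistent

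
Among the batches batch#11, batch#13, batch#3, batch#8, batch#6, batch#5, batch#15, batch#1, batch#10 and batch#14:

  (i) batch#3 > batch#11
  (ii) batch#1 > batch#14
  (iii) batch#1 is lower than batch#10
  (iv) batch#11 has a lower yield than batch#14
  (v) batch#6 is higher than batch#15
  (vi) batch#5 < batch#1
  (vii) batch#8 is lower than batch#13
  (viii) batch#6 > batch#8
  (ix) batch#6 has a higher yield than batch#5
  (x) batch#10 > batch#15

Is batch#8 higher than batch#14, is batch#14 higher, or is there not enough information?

Following every chain through batch#14: above batch#14 we get batch#1, batch#10; below batch#14 we get batch#11.
batch#8 is not reached, and no chain runs the other way from batch#8 to batch#14.
So the given relations leave the order of batch#14 and batch#8 undetermined.

undetermined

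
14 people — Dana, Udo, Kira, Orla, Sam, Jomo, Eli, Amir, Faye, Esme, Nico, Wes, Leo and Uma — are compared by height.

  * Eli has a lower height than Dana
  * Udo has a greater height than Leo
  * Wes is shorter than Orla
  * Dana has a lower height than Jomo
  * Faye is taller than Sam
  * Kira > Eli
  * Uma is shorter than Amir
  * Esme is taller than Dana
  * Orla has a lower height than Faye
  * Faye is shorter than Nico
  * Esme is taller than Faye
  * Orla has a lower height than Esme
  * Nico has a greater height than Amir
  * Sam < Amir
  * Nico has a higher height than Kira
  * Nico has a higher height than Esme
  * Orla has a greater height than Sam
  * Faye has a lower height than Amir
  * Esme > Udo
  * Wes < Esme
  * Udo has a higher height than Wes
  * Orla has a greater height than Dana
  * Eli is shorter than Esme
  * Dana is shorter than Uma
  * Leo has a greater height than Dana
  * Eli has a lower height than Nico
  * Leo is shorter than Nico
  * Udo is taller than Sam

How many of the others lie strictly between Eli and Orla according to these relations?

The relations place Eli below Orla. An element lies strictly between them when it is forced above Eli and also forced below Orla.
Above Eli: {Kira, Dana, Faye, Leo, Uma, Udo, Jomo, Esme, Amir, Nico}. Below Orla: {Wes, Dana, Sam}.
Intersection: {Dana} — 1.

1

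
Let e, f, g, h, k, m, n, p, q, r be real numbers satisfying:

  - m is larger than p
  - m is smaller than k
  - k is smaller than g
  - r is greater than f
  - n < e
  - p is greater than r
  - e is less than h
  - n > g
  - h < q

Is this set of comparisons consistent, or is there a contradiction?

consistent

Every relation is compatible with f < r < p < m < k < g < n < e < h < q; the set is consistent.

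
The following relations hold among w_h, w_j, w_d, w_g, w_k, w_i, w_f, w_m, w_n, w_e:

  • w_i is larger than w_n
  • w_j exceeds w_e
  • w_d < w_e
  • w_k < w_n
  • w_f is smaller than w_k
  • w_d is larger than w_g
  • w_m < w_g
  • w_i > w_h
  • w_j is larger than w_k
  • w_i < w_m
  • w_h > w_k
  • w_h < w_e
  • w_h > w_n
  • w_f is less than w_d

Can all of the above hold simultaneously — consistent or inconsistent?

Every relation is compatible with w_f < w_k < w_n < w_h < w_i < w_m < w_g < w_d < w_e < w_j; the set is consistent.

consistent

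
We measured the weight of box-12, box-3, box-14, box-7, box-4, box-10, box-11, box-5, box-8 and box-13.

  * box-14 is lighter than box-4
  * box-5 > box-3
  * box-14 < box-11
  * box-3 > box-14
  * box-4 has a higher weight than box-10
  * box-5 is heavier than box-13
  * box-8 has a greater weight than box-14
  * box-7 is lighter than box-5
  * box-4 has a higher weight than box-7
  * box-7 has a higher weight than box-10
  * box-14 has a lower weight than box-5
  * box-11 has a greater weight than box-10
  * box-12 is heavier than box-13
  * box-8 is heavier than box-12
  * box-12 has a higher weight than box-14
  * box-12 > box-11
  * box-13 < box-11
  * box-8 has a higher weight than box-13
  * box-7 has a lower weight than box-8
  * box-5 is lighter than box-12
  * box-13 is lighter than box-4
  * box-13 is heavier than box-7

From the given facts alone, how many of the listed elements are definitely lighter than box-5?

5

The elements the relations force below box-5 are box-10, box-7, box-13, box-14, box-3 — no chain reaches any other.
That is 5.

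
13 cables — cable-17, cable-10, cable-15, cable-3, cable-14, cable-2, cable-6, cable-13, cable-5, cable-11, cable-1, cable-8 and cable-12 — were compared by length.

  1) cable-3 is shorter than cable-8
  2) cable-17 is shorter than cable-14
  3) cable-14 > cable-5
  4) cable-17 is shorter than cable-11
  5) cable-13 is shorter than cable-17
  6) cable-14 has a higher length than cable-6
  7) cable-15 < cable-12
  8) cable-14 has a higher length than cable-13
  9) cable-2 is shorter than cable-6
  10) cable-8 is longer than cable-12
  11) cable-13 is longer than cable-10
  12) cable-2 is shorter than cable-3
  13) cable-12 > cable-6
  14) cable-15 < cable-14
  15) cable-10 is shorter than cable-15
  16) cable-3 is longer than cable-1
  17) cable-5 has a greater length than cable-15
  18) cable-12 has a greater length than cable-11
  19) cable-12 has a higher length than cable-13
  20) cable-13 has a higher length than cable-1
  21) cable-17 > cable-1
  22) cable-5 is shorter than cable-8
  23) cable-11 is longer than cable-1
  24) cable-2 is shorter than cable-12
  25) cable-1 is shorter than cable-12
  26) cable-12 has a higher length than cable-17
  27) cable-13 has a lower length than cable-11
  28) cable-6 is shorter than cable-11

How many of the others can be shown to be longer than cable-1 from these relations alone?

7

From cable-1 the given relations immediately reach cable-3, cable-13, cable-17, cable-11, cable-12.
From those, cable-8, cable-14 — 7 in total.
No other element is forced above cable-1 by the given relations, so the count is 7.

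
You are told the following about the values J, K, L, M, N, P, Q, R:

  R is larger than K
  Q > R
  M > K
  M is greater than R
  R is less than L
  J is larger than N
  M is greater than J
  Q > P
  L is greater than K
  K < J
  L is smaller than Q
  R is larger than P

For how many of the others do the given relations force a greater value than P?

4

Directly above P: R, Q.
One step further: L, M (4 so far).
Nothing else is reachable above P; 4 in all.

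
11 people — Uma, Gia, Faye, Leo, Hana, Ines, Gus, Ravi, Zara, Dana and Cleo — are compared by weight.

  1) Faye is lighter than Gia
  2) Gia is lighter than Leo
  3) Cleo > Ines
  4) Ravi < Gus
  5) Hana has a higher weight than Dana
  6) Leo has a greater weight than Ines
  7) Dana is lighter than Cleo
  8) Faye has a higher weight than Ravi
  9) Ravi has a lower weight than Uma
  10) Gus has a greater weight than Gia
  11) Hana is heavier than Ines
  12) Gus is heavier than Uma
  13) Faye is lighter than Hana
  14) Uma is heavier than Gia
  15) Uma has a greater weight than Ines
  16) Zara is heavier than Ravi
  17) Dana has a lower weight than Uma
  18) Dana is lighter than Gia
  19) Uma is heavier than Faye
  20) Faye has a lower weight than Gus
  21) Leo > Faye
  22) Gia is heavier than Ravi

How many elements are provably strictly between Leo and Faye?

The relations place Faye below Leo. An element lies strictly between them when it is forced above Faye and also forced below Leo.
Above Faye: {Gia, Uma, Hana, Gus}. Below Leo: {Ravi, Ines, Dana, Gia}.
Intersection: {Gia} — 1.

1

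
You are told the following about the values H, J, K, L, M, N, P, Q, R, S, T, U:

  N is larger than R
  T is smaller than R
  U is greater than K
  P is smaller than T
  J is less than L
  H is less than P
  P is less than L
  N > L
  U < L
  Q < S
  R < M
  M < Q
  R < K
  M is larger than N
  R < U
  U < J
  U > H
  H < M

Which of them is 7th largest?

U

Chaining the given pairs: H < P < T < R < K < U < J < L < N < M < Q < S.
Counting 7 from the largest end gives U.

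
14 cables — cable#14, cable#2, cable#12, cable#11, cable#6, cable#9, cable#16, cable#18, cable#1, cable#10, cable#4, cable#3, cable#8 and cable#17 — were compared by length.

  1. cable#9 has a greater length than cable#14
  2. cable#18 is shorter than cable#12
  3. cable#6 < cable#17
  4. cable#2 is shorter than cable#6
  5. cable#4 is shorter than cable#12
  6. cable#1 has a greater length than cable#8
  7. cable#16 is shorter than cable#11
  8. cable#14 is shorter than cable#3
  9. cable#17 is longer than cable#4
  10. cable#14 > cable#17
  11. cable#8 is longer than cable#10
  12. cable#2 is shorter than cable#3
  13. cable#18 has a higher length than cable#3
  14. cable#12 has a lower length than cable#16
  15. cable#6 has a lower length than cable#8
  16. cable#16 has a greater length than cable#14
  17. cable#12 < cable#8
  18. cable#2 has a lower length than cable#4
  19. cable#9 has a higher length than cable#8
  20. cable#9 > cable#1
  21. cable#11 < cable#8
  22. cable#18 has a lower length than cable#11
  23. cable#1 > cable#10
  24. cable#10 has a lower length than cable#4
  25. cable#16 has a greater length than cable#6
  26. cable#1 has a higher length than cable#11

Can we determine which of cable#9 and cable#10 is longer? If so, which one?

The relevant relations are cable#10 < cable#4; cable#4 < cable#17; cable#17 < cable#14; cable#14 < cable#3; cable#3 < cable#18; cable#18 < cable#12; cable#12 < cable#16; cable#16 < cable#11; cable#11 < cable#8; cable#8 < cable#1; cable#1 < cable#9.
Chaining these gives cable#10 < cable#4 < cable#17 < cable#14 < cable#3 < cable#18 < cable#12 < cable#16 < cable#11 < cable#8 < cable#1 < cable#9.
So cable#9 is longer.

cable#9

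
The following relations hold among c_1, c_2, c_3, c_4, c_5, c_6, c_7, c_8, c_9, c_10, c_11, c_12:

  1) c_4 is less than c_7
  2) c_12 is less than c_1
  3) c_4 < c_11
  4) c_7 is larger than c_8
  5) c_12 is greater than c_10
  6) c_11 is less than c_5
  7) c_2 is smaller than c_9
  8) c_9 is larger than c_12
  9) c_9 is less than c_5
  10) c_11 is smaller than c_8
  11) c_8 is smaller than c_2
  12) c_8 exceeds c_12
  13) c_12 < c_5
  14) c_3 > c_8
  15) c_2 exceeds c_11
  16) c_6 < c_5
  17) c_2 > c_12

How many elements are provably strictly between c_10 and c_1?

1

Chaining upward from c_10 reaches: c_12, c_8, c_7, c_2, c_9, c_5, c_3.
Chaining downward from c_1 reaches: c_12.
Strictly between c_10 and c_1 are those in both lists: c_12 — 1 element.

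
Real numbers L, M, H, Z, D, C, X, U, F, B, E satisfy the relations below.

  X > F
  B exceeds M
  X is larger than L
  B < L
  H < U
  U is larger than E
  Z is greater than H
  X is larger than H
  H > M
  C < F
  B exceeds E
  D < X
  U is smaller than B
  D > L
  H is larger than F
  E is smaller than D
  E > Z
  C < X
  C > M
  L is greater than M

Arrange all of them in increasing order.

M < C < F < H < Z < E < U < B < L < D < X

Nothing is placed below M, so it is least; from there M < C; C < F; F < H; H < Z; Z < E; E < U; U < B; B < L; L < D; D < X, each given directly.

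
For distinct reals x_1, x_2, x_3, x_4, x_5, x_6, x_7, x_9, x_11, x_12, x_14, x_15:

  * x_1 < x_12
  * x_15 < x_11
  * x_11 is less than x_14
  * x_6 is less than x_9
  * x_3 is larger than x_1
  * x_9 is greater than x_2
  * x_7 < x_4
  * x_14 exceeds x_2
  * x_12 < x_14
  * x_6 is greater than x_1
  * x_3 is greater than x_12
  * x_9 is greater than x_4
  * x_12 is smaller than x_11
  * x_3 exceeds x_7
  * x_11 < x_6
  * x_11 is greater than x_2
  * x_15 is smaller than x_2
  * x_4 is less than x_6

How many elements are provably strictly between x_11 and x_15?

Chaining upward from x_15 reaches: x_2, x_14, x_6, x_9.
Chaining downward from x_11 reaches: x_1, x_12, x_2.
Strictly between x_15 and x_11 are those in both lists: x_2 — 1 element.

1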